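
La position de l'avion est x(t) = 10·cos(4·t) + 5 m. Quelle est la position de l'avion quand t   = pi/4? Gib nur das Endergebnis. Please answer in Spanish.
x(pi/4) = -5.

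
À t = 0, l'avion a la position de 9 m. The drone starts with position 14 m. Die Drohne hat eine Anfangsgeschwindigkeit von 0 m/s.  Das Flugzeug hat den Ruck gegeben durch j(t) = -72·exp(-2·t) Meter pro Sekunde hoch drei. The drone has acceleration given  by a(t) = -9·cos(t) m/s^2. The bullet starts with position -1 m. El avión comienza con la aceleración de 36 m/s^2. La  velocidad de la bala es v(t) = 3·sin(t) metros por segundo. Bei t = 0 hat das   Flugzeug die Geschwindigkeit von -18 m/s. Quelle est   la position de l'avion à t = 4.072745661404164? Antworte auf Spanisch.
Partiendo de la sacudida j(t) = -72·exp(-2·t), tomamos 3 integrales. La antiderivada de la sacudida, con a(0) = 36, da la aceleración: a(t) = 36·exp(-2·t). Integrando la aceleración y usando la condición inicial v(0) = -18, obtenemos v(t) = -18·exp(-2·t). La antiderivada de la velocidad es la posición. Usando x(0) = 9, obtenemos x(t) = 9·exp(-2·t). Tenemos la posición x(t) = 9·exp(-2·t). Sustituyendo t = 4.072745661404164: x(4.072745661404164) = 0.00261036101974400.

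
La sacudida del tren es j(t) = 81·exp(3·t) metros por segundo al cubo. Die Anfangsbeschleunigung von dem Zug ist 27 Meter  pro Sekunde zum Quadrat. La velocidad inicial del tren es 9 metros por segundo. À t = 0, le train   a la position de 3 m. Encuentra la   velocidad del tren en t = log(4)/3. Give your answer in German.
Ausgehend von dem Ruck j(t) = 81·exp(3·t), nehmen wir 2 Integrale. Das Integral von dem Ruck ist die Beschleunigung. Mit a(0) = 27 erhalten wir a(t) = 27·exp(3·t). Das Integral von der Beschleunigung ist die Geschwindigkeit. Mit v(0) = 9 erhalten wir v(t) = 9·exp(3·t). Mit v(t) = 9·exp(3·t) und Einsetzen von t = log(4)/3, finden wir v = 36.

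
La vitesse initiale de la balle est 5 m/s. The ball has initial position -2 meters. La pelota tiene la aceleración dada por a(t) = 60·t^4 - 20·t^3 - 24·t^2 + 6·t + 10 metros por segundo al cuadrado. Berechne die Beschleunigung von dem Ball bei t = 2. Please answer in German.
Mit a(t) = 60·t^4 - 20·t^3 - 24·t^2 + 6·t + 10 und Einsetzen von t = 2, finden wir a = 726.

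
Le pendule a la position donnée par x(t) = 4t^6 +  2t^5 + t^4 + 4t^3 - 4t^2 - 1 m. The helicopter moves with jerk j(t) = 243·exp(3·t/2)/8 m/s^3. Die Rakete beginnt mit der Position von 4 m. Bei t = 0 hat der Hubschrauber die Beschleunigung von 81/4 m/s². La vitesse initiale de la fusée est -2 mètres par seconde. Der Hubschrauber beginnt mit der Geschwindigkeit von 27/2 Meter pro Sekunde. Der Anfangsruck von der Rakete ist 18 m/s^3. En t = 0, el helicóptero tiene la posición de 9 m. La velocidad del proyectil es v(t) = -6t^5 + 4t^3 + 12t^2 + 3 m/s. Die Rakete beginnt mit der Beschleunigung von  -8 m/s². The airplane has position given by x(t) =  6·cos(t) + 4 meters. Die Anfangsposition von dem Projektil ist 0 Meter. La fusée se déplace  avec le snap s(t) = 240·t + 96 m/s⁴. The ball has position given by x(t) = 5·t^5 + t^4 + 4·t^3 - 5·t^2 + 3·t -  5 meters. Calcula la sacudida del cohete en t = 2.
Debemos encontrar la integral de nuestra ecuación del snap s(t) = 240·t + 96 1 vez. La integral del snap, con j(0) = 18, da la sacudida: j(t) = 120·t^2 + 96·t + 18. Usando j(t) = 120·t^2 + 96·t + 18 y sustituyendo t = 2, encontramos j = 690.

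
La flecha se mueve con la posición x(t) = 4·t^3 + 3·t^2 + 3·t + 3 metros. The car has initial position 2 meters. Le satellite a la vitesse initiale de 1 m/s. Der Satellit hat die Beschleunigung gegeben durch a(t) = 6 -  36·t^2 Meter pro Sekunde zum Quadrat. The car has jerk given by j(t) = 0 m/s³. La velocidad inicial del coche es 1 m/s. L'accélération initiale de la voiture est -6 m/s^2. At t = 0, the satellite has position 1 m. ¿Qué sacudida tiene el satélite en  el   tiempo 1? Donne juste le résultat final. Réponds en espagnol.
La respuesta es -72.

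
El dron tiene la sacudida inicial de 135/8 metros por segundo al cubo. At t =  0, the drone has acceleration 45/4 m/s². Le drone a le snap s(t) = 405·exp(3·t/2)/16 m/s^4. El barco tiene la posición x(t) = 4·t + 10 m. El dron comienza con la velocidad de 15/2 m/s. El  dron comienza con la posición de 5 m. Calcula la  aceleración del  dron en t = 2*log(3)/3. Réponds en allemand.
Um dies zu lösen, müssen wir 2 Integrale unserer Gleichung für den Snap s(t) = 405·exp(3·t/2)/16 finden. Mit ∫s(t)dt und Anwendung von j(0) = 135/8, finden wir j(t) = 135·exp(3·t/2)/8. Mit ∫j(t)dt und Anwendung von a(0) = 45/4, finden wir a(t) = 45·exp(3·t/2)/4. Wir haben die Beschleunigung a(t) = 45·exp(3·t/2)/4. Durch Einsetzen von t = 2*log(3)/3: a(2*log(3)/3) = 135/4.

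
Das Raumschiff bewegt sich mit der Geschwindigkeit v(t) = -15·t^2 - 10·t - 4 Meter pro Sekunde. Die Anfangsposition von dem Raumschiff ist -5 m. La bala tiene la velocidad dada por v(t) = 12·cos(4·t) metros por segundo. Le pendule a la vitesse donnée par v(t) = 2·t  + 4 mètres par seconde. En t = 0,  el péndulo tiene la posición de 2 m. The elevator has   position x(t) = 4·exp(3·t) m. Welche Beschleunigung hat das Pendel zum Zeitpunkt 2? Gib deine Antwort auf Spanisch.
Partiendo de la velocidad v(t) = 2·t + 4, tomamos 1 derivada. La derivada de la velocidad da la aceleración: a(t) = 2. Usando a(t) = 2 y sustituyendo t = 2, encontramos a = 2.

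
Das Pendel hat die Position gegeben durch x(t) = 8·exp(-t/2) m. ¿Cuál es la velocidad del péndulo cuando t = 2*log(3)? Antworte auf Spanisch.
Partiendo de la posición x(t) = 8·exp(-t/2), tomamos 1 derivada. Tomando d/dt de x(t), encontramos v(t) = -4·exp(-t/2). Tenemos la velocidad v(t) = -4·exp(-t/2). Sustituyendo t = 2*log(3): v(2*log(3)) = -4/3.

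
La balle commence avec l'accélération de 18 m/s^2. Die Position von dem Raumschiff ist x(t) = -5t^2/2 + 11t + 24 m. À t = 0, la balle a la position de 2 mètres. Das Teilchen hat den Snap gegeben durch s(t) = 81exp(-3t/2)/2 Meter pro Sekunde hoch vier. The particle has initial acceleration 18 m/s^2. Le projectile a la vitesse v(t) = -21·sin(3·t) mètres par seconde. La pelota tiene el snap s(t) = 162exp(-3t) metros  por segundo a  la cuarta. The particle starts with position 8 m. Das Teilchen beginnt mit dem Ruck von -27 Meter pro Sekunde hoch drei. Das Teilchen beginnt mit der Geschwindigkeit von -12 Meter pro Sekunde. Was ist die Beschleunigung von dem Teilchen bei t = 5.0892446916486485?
Um dies zu lösen, müssen wir 2 Integrale unserer Gleichung für den Snap s(t) = 81·exp(-3·t/2)/2 finden. Die Stammfunktion von dem Snap, mit j(0) = -27, ergibt den Ruck: j(t) = -27·exp(-3·t/2). Durch Integration von dem Ruck und Verwendung der Anfangsbedingung a(0) = 18, erhalten wir a(t) = 18·exp(-3·t/2). Mit a(t) = 18·exp(-3·t/2) und Einsetzen von t = 5.0892446916486485, finden wir a = 0.00870815549172384.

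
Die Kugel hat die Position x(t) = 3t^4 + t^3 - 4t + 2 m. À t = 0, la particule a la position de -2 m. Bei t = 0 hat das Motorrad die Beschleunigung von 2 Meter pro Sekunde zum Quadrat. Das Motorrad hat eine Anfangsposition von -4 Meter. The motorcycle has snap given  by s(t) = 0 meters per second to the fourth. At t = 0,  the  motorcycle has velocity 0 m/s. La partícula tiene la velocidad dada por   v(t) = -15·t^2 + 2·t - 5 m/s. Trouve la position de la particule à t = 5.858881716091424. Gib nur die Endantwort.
La position à t = 5.858881716091424 est x = -1002.54228220284.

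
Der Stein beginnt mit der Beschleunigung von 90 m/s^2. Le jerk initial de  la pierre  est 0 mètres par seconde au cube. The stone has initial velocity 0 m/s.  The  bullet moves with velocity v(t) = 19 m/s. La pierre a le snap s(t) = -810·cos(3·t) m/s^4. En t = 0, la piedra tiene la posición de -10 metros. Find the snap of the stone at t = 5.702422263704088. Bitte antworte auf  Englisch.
We have snap s(t) = -810·cos(3·t). Substituting t = 5.702422263704088: s(5.702422263704088) = 138.229290070591.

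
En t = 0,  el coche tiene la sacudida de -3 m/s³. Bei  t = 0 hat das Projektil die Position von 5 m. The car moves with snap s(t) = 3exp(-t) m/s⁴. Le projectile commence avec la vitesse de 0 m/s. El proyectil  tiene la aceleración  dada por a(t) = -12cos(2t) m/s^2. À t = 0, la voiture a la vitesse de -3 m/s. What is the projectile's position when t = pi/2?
Starting from acceleration a(t) = -12·cos(2·t), we take 2 antiderivatives. The integral of acceleration is velocity. Using v(0) = 0, we get v(t) = -6·sin(2·t). Finding the antiderivative of v(t) and using x(0) = 5: x(t) = 3·cos(2·t) + 2. From the given position equation x(t) = 3·cos(2·t) + 2, we substitute t = pi/2 to get x = -1.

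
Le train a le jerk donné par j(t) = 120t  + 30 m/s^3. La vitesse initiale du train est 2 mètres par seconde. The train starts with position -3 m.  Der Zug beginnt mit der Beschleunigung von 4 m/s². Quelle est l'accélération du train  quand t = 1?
Pour résoudre ceci, nous devons prendre 1 primitive de notre équation du jerk j(t) = 120·t + 30. En prenant ∫j(t)dt et en appliquant a(0) = 4, nous trouvons a(t) = 60·t^2 + 30·t + 4. Nous avons l'accélération a(t) = 60·t^2 + 30·t + 4. En substituant t = 1: a(1) = 94.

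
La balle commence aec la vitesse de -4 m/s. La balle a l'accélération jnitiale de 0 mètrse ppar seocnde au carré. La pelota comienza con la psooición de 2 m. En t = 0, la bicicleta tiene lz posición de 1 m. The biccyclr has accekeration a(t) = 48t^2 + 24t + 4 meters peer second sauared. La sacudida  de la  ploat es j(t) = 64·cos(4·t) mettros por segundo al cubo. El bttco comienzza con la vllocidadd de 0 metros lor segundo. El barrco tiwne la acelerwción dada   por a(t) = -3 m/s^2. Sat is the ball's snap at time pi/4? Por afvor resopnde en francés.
Pour résoudre ceci, nous devons prendre 1 dérivée de notre équation du jerk j(t) = 64·cos(4·t). En dérivant le jerk, nous obtenons le snap: s(t) = -256·sin(4·t). De l'équation du snap s(t) = -256·sin(4·t), nous substituons t = pi/4 pour obtenir s = 0.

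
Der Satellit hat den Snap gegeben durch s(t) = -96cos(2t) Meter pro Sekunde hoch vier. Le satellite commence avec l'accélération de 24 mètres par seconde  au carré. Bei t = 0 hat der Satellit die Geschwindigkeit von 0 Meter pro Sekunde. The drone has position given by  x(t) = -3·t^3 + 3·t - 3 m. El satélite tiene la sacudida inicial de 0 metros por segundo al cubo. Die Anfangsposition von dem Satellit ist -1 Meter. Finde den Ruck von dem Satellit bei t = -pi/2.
Wir müssen das Integral unserer Gleichung für den Snap s(t) = -96·cos(2·t) 1-mal finden. Das Integral von dem Snap ist der Ruck. Mit j(0) = 0 erhalten wir j(t) = -48·sin(2·t). Aus der Gleichung für den Ruck j(t) = -48·sin(2·t), setzen wir t = -pi/2 ein und erhalten j = 0.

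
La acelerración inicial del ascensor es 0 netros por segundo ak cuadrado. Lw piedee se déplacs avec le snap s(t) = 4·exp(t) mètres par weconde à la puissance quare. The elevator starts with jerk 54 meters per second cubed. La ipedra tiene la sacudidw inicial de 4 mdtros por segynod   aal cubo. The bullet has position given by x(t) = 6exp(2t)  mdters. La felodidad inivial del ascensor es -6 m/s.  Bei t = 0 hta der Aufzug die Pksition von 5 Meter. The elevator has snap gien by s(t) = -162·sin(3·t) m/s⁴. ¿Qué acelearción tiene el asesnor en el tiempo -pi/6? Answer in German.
Wir müssen die Stammfunktion unserer Gleichung für den Snap s(t) = -162·sin(3·t) 2-mal finden. Durch Integration von dem Snap und Verwendung der Anfangsbedingung j(0) = 54, erhalten wir j(t) = 54·cos(3·t). Mit ∫j(t)dt und Anwendung von a(0) = 0, finden wir a(t) = 18·sin(3·t). Wir haben die Beschleunigung a(t) = 18·sin(3·t). Durch Einsetzen von t = -pi/6: a(-pi/6) = -18.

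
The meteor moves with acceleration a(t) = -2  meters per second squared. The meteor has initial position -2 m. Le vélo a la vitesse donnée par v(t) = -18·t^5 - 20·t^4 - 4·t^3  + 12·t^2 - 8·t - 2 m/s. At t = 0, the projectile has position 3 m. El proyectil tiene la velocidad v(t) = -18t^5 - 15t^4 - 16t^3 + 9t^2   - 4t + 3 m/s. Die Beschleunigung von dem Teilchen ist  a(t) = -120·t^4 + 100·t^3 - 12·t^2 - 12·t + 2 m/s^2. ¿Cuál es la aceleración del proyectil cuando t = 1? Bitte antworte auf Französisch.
Nous devons dériver notre équation de la vitesse v(t) = -18·t^5 - 15·t^4 - 16·t^3 + 9·t^2 - 4·t + 3 1 fois. En prenant d/dt de v(t), nous trouvons a(t) = -90·t^4 - 60·t^3 - 48·t^2 + 18·t - 4. En utilisant a(t) = -90·t^4 - 60·t^3 - 48·t^2 + 18·t - 4 et en substituant t = 1, nous trouvons a = -184.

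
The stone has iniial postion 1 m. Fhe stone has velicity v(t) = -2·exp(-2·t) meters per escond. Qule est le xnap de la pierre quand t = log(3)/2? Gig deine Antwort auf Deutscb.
Wir müssen unsere Gleichung für die Geschwindigkeit v(t) = -2·exp(-2·t) 3-mal ableiten. Mit d/dt von v(t) finden wir a(t) = 4·exp(-2·t). Mit d/dt von a(t) finden wir j(t) = -8·exp(-2·t). Die Ableitung von dem Ruck ergibt den Snap: s(t) = 16·exp(-2·t). Aus der Gleichung für den Snap s(t) = 16·exp(-2·t), setzen wir t = log(3)/2 ein und erhalten s = 16/3.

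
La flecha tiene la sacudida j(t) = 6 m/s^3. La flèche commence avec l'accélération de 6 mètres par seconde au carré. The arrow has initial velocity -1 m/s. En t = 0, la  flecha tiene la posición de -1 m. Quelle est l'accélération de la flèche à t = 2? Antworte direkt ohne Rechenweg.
La réponse est 18.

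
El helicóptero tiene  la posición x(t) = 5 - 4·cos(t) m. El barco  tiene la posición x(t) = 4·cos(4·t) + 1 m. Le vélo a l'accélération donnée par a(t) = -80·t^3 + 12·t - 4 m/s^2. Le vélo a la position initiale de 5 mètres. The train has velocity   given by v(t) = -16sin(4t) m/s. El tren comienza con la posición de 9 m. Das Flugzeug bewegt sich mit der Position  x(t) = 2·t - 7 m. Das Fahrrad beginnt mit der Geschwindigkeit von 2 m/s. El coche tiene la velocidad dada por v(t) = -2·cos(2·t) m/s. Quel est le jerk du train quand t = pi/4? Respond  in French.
Nous devons dériver notre équation de la vitesse v(t) = -16·sin(4·t) 2 fois. En prenant d/dt de v(t), nous trouvons a(t) = -64·cos(4·t). La dérivée de l'accélération donne le jerk: j(t) = 256·sin(4·t). Nous avons le jerk j(t) = 256·sin(4·t). En substituant t = pi/4: j(pi/4) = 0.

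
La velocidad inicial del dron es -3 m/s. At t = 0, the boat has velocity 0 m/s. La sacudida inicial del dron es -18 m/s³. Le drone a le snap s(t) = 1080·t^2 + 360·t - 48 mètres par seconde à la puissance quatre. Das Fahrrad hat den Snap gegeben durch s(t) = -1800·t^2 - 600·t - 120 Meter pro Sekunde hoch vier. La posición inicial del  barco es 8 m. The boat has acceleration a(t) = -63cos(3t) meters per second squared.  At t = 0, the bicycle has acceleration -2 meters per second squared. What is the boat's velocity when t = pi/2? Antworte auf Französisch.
Pour résoudre ceci, nous devons prendre 1 primitive de notre équation de l'accélération a(t) = -63·cos(3·t). En intégrant l'accélération et en utilisant la condition initiale v(0) = 0, nous obtenons v(t) = -21·sin(3·t). De l'équation de la vitesse v(t) = -21·sin(3·t), nous substituons t = pi/2 pour obtenir v = 21.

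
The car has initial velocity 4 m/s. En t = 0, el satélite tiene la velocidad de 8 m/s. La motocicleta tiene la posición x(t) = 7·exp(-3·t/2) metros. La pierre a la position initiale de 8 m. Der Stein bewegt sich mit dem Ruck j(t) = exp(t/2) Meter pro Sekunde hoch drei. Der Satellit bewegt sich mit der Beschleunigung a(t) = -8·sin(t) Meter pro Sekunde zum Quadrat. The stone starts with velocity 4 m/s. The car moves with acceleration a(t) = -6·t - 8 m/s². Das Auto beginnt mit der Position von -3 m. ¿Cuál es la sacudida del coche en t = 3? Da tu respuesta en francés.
En partant de l'accélération a(t) = -6·t - 8, nous prenons 1 dérivée. En prenant d/dt de a(t), nous trouvons j(t) = -6. De l'équation du jerk j(t) = -6, nous substituons t = 3 pour obtenir j = -6.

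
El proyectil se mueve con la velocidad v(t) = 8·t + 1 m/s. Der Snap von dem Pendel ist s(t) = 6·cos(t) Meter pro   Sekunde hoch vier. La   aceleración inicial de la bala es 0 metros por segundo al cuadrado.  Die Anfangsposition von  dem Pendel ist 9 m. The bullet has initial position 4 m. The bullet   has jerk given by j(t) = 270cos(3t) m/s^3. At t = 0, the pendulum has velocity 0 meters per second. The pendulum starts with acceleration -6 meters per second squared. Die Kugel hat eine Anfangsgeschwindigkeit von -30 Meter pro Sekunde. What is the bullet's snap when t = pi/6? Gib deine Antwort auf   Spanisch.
Debemos derivar nuestra ecuación de la sacudida j(t) = 270·cos(3·t) 1 vez. Tomando d/dt de j(t), encontramos s(t) = -810·sin(3·t). Tenemos el snap s(t) = -810·sin(3·t). Sustituyendo t = pi/6: s(pi/6) = -810.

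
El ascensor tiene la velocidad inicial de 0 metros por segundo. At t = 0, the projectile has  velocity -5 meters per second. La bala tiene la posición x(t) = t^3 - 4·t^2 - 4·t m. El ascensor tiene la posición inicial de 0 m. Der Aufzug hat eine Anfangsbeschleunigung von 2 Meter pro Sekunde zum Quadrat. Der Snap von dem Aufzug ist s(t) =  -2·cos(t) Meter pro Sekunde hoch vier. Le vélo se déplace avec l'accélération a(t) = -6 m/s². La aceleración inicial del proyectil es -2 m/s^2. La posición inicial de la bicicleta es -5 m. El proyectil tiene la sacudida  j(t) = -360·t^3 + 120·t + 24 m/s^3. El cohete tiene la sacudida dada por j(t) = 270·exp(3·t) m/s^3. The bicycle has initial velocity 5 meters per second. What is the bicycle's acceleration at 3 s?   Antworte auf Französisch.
De l'équation de l'accélération a(t) = -6, nous substituons t = 3 pour obtenir a = -6.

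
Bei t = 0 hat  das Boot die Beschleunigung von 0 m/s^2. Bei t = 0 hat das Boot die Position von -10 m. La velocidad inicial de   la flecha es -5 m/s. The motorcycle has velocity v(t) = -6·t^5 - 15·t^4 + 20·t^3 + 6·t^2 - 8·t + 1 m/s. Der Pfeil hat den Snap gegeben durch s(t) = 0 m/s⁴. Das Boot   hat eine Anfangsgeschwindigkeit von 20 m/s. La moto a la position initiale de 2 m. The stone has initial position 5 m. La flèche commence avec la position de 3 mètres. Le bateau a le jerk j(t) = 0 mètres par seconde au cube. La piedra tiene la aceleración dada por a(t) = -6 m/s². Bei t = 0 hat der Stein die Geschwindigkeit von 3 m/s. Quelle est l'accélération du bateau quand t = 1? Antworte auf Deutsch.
Ausgehend von dem Ruck j(t) = 0, nehmen wir 1 Stammfunktion. Mit ∫j(t)dt und Anwendung von a(0) = 0, finden wir a(t) = 0. Wir haben die Beschleunigung a(t) = 0. Durch Einsetzen von t = 1: a(1) = 0.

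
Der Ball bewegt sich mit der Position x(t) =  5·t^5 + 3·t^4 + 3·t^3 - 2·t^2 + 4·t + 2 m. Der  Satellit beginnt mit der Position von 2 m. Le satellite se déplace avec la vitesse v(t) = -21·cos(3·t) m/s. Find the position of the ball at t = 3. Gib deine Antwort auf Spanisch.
De la ecuación de la posición x(t) = 5·t^5 + 3·t^4 + 3·t^3 - 2·t^2 + 4·t + 2, sustituimos t = 3 para obtener x = 1535.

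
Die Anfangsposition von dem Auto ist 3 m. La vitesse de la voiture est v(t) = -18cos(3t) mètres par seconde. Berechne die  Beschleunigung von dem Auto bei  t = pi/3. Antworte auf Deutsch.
Wir müssen unsere Gleichung für die Geschwindigkeit v(t) = -18·cos(3·t) 1-mal ableiten. Die Ableitung von der Geschwindigkeit ergibt die Beschleunigung: a(t) = 54·sin(3·t). Mit a(t) = 54·sin(3·t) und Einsetzen von t = pi/3, finden wir a = 0.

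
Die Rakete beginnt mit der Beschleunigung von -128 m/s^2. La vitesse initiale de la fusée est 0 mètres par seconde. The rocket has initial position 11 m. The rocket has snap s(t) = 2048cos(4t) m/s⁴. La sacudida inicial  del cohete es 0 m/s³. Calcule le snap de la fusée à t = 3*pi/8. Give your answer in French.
Nous avons le snap s(t) = 2048·cos(4·t). En substituant t = 3*pi/8: s(3*pi/8) = 0.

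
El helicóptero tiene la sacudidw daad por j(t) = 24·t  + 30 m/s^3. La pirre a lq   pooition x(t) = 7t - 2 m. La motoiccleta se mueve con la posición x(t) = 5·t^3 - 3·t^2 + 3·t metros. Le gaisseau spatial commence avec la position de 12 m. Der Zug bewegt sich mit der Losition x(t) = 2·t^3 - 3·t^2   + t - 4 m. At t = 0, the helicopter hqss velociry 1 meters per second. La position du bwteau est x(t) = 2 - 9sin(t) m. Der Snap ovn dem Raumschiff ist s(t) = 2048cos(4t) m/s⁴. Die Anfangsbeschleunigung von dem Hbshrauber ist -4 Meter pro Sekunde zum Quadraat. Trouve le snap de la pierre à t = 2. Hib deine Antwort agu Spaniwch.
Partiendo de la posición x(t) = 7·t - 2, tomamos 4 derivadas. Tomando d/dt de x(t), encontramos v(t) = 7. La derivada de la velocidad da la aceleración: a(t) = 0. La derivada de la aceleración da la sacudida: j(t) = 0. Derivando la sacudida, obtenemos el snap: s(t) = 0. Usando s(t) = 0 y sustituyendo t = 2, encontramos s = 0.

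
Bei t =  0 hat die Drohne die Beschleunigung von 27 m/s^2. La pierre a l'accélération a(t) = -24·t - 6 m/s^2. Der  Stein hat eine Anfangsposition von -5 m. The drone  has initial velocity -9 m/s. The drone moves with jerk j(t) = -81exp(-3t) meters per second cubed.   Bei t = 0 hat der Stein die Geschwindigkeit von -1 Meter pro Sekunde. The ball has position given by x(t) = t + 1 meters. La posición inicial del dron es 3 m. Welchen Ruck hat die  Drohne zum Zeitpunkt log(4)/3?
Aus der Gleichung für den Ruck j(t) = -81·exp(-3·t), setzen wir t = log(4)/3 ein und erhalten j = -81/4.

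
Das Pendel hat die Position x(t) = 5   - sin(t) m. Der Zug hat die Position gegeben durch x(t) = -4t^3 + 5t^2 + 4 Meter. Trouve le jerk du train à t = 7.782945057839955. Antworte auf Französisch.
En partant de la position x(t) = -4·t^3 + 5·t^2 + 4, nous prenons 3 dérivées. En prenant d/dt de x(t), nous trouvons v(t) = -12·t^2 + 10·t. La dérivée de la vitesse donne l'accélération: a(t) = 10 - 24·t. En prenant d/dt de a(t), nous trouvons j(t) = -24. De l'équation du jerk j(t) = -24, nous substituons t = 7.782945057839955 pour obtenir j = -24.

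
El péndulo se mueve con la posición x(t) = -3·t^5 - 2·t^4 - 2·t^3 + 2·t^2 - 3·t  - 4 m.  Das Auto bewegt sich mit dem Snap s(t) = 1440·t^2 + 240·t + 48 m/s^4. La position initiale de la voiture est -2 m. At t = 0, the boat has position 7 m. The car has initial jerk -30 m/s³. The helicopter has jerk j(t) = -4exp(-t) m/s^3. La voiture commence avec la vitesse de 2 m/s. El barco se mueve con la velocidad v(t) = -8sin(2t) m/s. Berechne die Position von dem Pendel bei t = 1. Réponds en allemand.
Mit x(t) = -3·t^5 - 2·t^4 - 2·t^3 + 2·t^2 - 3·t - 4 und Einsetzen von t = 1, finden wir x = -12.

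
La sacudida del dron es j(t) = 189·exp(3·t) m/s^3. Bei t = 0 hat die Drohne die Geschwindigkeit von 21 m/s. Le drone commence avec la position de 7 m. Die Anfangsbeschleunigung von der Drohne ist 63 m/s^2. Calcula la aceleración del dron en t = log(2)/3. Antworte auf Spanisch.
Partiendo de la sacudida j(t) = 189·exp(3·t), tomamos 1 antiderivada. La integral de la sacudida, con a(0) = 63, da la aceleración: a(t) = 63·exp(3·t). De la ecuación de la aceleración a(t) = 63·exp(3·t), sustituimos t = log(2)/3 para obtener a = 126.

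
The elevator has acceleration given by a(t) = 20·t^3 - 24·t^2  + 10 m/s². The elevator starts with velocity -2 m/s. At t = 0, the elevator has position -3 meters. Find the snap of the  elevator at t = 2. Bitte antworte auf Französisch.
Pour résoudre ceci, nous devons prendre 2 dérivées de notre équation de l'accélération a(t) = 20·t^3 - 24·t^2 + 10. En dérivant l'accélération, nous obtenons le jerk: j(t) = 60·t^2 - 48·t. En prenant d/dt de j(t), nous trouvons s(t) = 120·t - 48. De l'équation du snap s(t) = 120·t - 48, nous substituons t = 2 pour obtenir s = 192.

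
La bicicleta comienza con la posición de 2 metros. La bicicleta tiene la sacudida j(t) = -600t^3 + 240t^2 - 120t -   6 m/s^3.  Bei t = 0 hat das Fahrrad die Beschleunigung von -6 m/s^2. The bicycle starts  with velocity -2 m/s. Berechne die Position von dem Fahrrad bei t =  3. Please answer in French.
Pour résoudre ceci, nous devons prendre 3 primitives de notre équation du jerk j(t) = -600·t^3 + 240·t^2 - 120·t - 6. En intégrant le jerk et en utilisant la condition initiale a(0) = -6, nous obtenons a(t) = -150·t^4 + 80·t^3 - 60·t^2 - 6·t - 6. En intégrant l'accélération et en utilisant la condition initiale v(0) = -2, nous obtenons v(t) = -30·t^5 + 20·t^4 - 20·t^3 - 3·t^2 - 6·t - 2. La primitive de la vitesse, avec x(0) = 2, donne la position: x(t) = -5·t^6 + 4·t^5 - 5·t^4 - t^3 - 3·t^2 - 2·t + 2. Nous avons la position x(t) = -5·t^6 + 4·t^5 - 5·t^4 - t^3 - 3·t^2 - 2·t + 2. En substituant t = 3: x(3) = -3136.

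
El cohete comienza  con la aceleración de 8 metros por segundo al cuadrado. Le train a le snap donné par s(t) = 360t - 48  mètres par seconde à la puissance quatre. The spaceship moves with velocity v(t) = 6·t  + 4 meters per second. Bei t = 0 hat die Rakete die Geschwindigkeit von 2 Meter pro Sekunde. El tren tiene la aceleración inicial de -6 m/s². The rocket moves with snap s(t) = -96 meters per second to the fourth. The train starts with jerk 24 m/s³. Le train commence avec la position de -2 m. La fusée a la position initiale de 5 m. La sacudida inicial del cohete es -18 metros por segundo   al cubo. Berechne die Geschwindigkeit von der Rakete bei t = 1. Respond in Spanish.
Partiendo del snap s(t) = -96, tomamos 3 integrales. Tomando ∫s(t)dt y aplicando j(0) = -18, encontramos j(t) = -96·t - 18. La integral de la sacudida es la aceleración. Usando a(0) = 8, obtenemos a(t) = -48·t^2 - 18·t + 8. Integrando la aceleración y usando la condición inicial v(0) = 2, obtenemos v(t) = -16·t^3 - 9·t^2 + 8·t + 2. Tenemos la velocidad v(t) = -16·t^3 - 9·t^2 + 8·t + 2. Sustituyendo t = 1: v(1) = -15.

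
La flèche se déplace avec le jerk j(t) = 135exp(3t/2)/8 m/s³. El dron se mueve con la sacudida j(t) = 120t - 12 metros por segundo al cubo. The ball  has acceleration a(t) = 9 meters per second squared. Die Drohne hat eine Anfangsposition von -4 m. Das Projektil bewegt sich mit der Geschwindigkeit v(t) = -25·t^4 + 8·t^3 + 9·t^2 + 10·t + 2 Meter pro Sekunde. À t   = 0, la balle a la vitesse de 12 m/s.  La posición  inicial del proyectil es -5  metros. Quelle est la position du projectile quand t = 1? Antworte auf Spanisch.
Para resolver esto, necesitamos tomar 1 antiderivada de nuestra ecuación de la velocidad v(t) = -25·t^4 + 8·t^3 + 9·t^2 + 10·t + 2. La antiderivada de la velocidad es la posición. Usando x(0) = -5, obtenemos x(t) = -5·t^5 + 2·t^4 + 3·t^3 + 5·t^2 + 2·t - 5. De la ecuación de la posición x(t) = -5·t^5 + 2·t^4 + 3·t^3 + 5·t^2 + 2·t - 5, sustituimos t = 1 para obtener x = 2.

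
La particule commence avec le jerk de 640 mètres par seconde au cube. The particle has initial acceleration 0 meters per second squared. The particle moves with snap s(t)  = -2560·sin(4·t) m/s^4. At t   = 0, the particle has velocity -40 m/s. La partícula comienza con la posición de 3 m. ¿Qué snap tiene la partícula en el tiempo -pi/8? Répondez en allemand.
Wir haben den Snap s(t) = -2560·sin(4·t). Durch Einsetzen von t = -pi/8: s(-pi/8) = 2560.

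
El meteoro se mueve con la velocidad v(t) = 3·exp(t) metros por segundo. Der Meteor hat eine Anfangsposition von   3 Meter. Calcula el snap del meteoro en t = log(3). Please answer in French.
En partant de la vitesse v(t) = 3·exp(t), nous prenons 3 dérivées. En prenant d/dt de v(t), nous trouvons a(t) = 3·exp(t). En dérivant l'accélération, nous obtenons le jerk: j(t) = 3·exp(t). En prenant d/dt de j(t), nous trouvons s(t) = 3·exp(t). En utilisant s(t) = 3·exp(t) et en substituant t = log(3), nous trouvons s = 9.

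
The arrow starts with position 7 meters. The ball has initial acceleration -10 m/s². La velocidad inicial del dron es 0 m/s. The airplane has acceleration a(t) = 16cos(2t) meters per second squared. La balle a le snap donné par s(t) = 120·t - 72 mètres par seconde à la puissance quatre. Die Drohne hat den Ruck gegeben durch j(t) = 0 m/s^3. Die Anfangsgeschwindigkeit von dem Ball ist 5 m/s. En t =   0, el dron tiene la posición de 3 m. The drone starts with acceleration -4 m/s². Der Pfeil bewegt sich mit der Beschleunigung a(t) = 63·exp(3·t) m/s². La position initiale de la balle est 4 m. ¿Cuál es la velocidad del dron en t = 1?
Para resolver esto, necesitamos tomar 2 integrales de nuestra ecuación de la sacudida j(t) = 0. La antiderivada de la sacudida es la aceleración. Usando a(0) = -4, obtenemos a(t) = -4. Integrando la aceleración y usando la condición inicial v(0) = 0, obtenemos v(t) = -4·t. De la ecuación de la velocidad v(t) = -4·t, sustituimos t = 1 para obtener v = -4.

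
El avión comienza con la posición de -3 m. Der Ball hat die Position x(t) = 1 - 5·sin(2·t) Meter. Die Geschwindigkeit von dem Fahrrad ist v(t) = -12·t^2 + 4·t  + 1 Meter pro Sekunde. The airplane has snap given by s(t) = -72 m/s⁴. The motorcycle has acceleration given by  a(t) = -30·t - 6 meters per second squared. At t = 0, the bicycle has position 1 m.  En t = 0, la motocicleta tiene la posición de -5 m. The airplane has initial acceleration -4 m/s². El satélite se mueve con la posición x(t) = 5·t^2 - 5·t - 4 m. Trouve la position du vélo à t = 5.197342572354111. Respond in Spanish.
Partiendo de la velocidad v(t) = -12·t^2 + 4·t + 1, tomamos 1 integral. La antiderivada de la velocidad es la posición. Usando x(0) = 1, obtenemos x(t) = -4·t^3 + 2·t^2 + t + 1. Usando x(t) = -4·t^3 + 2·t^2 + t + 1 y sustituyendo t = 5.197342572354111, encontramos x = -501.348076265146.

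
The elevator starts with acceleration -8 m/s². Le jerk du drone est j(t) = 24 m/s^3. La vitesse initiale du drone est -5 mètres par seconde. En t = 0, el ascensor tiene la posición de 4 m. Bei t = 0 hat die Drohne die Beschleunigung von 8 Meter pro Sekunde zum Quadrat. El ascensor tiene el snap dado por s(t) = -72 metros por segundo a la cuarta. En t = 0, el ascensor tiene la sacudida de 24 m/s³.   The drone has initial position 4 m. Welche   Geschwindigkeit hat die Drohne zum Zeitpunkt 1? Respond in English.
We need to integrate our jerk equation j(t) = 24 2 times. Integrating jerk and using the initial condition a(0) = 8, we get a(t) = 24·t + 8. The antiderivative of acceleration, with v(0) = -5, gives velocity: v(t) = 12·t^2 + 8·t - 5. We have velocity v(t) = 12·t^2 + 8·t - 5. Substituting t = 1: v(1) = 15.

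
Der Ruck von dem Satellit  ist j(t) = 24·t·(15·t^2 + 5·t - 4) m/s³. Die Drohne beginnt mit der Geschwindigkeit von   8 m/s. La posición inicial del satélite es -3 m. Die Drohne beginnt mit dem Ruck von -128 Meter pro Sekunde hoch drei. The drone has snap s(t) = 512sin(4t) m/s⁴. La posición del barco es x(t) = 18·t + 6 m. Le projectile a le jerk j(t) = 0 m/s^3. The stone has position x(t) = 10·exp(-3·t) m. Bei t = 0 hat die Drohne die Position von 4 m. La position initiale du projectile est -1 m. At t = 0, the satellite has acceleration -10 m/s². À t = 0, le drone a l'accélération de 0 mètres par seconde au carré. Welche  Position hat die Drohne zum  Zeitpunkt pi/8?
Um dies zu lösen, müssen wir 4 Stammfunktionen unserer Gleichung für den Snap s(t) = 512·sin(4·t) finden. Die Stammfunktion von dem Snap ist der Ruck. Mit j(0) = -128 erhalten wir j(t) = -128·cos(4·t). Mit ∫j(t)dt und Anwendung von a(0) = 0, finden wir a(t) = -32·sin(4·t). Das Integral von der Beschleunigung, mit v(0) = 8, ergibt die Geschwindigkeit: v(t) = 8·cos(4·t). Mit ∫v(t)dt und Anwendung von x(0) = 4, finden wir x(t) = 2·sin(4·t) + 4. Mit x(t) = 2·sin(4·t) + 4 und Einsetzen von t = pi/8, finden wir x = 6.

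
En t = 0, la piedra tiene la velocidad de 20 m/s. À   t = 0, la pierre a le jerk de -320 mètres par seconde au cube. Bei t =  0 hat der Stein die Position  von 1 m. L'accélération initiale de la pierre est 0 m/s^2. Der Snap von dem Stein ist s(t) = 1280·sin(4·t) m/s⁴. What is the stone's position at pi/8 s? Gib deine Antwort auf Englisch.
We must find the integral of our snap equation s(t) = 1280·sin(4·t) 4 times. The antiderivative of snap is jerk. Using j(0) = -320, we get j(t) = -320·cos(4·t). Finding the integral of j(t) and using a(0) = 0: a(t) = -80·sin(4·t). The antiderivative of acceleration is velocity. Using v(0) = 20, we get v(t) = 20·cos(4·t). Integrating velocity and using the initial condition x(0) = 1, we get x(t) = 5·sin(4·t) + 1. Using x(t) = 5·sin(4·t) + 1 and substituting t = pi/8, we find x = 6.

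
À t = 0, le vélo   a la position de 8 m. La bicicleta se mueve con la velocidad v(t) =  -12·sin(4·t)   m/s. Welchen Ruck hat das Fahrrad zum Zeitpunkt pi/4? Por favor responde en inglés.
We must differentiate our velocity equation v(t) = -12·sin(4·t) 2 times. Differentiating velocity, we get acceleration: a(t) = -48·cos(4·t). Differentiating acceleration, we get jerk: j(t) = 192·sin(4·t). From the given jerk equation j(t) = 192·sin(4·t), we substitute t = pi/4 to get j = 0.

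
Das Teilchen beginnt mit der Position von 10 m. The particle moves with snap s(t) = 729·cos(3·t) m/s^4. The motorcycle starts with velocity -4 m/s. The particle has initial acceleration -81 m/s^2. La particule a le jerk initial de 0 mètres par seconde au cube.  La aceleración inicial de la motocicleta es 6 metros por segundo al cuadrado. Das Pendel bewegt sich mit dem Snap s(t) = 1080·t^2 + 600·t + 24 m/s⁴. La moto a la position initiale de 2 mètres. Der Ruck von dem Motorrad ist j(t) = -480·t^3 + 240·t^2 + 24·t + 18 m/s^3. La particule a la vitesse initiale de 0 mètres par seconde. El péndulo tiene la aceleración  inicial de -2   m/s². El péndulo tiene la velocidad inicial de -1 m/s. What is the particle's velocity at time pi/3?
To find the answer, we compute 3 integrals of s(t) = 729·cos(3·t). Taking ∫s(t)dt and applying j(0) = 0, we find j(t) = 243·sin(3·t). The antiderivative of jerk, with a(0) = -81, gives acceleration: a(t) = -81·cos(3·t). Taking ∫a(t)dt and applying v(0) = 0, we find v(t) = -27·sin(3·t). Using v(t) = -27·sin(3·t) and substituting t = pi/3, we find v = 0.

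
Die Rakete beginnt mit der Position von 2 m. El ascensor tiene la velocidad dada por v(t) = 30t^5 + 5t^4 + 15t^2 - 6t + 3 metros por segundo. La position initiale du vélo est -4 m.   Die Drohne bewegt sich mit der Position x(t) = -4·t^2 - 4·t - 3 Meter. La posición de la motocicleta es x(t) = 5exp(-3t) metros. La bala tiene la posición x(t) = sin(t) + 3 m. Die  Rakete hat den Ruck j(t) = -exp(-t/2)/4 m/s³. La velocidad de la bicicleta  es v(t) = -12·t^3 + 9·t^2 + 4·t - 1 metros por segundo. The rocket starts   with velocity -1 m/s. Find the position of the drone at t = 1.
From the given position equation x(t) = -4·t^2 - 4·t - 3, we substitute t = 1 to get x = -11.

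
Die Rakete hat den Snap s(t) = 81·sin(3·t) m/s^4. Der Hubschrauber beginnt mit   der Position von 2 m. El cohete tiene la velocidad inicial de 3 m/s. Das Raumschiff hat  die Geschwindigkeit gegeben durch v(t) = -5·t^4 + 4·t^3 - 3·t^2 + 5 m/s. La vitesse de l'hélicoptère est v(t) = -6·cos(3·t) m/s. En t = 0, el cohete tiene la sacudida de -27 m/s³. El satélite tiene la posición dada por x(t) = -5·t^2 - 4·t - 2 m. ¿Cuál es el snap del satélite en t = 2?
Debemos derivar nuestra ecuación de la posición x(t) = -5·t^2 - 4·t - 2 4 veces. Tomando d/dt de x(t), encontramos v(t) = -10·t - 4. La derivada de la velocidad da la aceleración: a(t) = -10. Tomando d/dt de a(t), encontramos j(t) = 0. Tomando d/dt de j(t), encontramos s(t) = 0. De la ecuación del snap s(t) = 0, sustituimos t = 2 para obtener s = 0.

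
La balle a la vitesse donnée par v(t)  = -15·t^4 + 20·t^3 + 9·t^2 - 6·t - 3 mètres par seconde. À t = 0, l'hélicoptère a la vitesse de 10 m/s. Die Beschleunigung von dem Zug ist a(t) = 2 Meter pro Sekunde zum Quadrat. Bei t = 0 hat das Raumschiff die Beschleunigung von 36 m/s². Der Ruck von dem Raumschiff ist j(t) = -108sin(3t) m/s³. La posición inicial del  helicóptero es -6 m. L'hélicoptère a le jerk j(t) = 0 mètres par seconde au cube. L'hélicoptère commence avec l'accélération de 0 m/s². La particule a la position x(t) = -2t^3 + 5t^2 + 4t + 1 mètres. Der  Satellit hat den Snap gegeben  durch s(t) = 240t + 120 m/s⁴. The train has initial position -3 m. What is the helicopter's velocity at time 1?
To find the answer, we compute 2 antiderivatives of j(t) = 0. Finding the antiderivative of j(t) and using a(0) = 0: a(t) = 0. Finding the integral of a(t) and using v(0) = 10: v(t) = 10. Using v(t) = 10 and substituting t = 1, we find v = 10.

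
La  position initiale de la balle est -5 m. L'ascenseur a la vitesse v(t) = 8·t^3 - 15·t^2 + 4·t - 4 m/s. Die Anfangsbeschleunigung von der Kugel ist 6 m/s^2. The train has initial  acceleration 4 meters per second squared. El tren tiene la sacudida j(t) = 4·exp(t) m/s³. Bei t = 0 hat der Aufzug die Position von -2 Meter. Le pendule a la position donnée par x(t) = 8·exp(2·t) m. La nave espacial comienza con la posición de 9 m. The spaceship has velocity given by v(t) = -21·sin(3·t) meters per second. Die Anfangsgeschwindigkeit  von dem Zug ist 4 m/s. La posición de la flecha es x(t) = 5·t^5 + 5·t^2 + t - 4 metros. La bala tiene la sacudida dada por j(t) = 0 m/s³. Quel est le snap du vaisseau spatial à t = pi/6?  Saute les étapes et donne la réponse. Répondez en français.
À t = pi/6, s = 0.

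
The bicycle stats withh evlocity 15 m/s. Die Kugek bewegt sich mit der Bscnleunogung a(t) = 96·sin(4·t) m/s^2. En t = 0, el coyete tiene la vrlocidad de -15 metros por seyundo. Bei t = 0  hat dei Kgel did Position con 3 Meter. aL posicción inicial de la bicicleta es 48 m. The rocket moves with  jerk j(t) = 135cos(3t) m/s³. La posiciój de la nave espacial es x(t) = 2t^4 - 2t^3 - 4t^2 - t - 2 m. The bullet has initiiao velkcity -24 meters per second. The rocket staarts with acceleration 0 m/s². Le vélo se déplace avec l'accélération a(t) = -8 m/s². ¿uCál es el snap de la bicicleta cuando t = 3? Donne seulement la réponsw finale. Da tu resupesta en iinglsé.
The answer is 0.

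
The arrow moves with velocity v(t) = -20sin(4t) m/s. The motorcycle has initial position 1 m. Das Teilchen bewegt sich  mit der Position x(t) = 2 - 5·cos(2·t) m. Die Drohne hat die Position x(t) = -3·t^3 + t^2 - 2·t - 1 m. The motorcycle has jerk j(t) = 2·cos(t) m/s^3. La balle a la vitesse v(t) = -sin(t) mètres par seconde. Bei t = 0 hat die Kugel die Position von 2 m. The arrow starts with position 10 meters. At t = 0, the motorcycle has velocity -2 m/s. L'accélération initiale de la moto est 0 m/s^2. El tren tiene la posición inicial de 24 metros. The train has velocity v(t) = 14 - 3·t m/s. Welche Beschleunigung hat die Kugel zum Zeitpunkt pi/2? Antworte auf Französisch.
Nous devons dériver notre équation de la vitesse v(t) = -sin(t) 1 fois. En prenant d/dt de v(t), nous trouvons a(t) = -cos(t). En utilisant a(t) = -cos(t) et en substituant t = pi/2, nous trouvons a = 0.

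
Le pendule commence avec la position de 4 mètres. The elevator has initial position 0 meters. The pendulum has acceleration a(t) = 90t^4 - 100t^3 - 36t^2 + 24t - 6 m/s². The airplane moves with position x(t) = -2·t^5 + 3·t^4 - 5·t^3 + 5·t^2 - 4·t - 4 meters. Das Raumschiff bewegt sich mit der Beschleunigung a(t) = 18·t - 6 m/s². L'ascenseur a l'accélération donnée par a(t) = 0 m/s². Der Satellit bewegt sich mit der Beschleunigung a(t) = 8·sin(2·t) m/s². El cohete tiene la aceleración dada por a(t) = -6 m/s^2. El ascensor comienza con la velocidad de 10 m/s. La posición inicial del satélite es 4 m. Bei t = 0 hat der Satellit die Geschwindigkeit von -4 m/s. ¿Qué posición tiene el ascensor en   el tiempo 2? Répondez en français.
Nous devons trouver la primitive de notre équation de l'accélération a(t) = 0 2 fois. En intégrant l'accélération et en utilisant la condition initiale v(0) = 10, nous obtenons v(t) = 10. En intégrant la vitesse et en utilisant la condition initiale x(0) = 0, nous obtenons x(t) = 10·t. En utilisant x(t) = 10·t et en substituant t = 2, nous trouvons x = 20.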